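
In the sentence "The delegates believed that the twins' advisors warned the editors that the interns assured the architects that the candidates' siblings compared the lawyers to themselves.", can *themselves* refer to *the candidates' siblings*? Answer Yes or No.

*themselves* is a reflexive; Principle A requires it to be bound within its binding domain — the clause headed by 'compared'.
— the candidates' siblings: subject of the clause headed by 'compared'; c-commands the reflexive within its binding domain — allowed (Principle A).

Yes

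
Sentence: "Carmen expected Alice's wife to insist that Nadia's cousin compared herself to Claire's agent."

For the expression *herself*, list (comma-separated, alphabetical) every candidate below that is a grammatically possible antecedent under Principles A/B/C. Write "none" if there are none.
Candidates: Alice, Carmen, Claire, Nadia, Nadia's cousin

*herself* is a reflexive; Principle A requires it to be bound within its binding domain — the clause headed by 'compared'.
— Alice: possessor inside the subject DP of the clause headed by 'insist'; does not c-command the reflexive — cannot bind it (Principle A).
— Carmen: subject of the matrix clause; c-commands the reflexive but lies outside its binding domain — cannot bind it (Principle A).
— Claire: possessor inside the second object DP of the clause headed by 'compared'; does not c-command the reflexive — cannot bind it (Principle A).
— Nadia: possessor inside the subject DP of the clause headed by 'compared'; does not c-command the reflexive — cannot bind it (Principle A).
— Nadia's cousin: subject of the clause headed by 'compared'; c-commands the reflexive within its binding domain — allowed (Principle A).

Nadia's cousin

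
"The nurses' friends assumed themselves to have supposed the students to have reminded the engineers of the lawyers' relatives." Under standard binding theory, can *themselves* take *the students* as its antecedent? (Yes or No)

*themselves* is a reflexive; Principle A requires it to be bound within its binding domain — the matrix clause.
— the students: subject of the clause headed by 'reminded'; does not c-command the reflexive — cannot bind it (Principle A).

No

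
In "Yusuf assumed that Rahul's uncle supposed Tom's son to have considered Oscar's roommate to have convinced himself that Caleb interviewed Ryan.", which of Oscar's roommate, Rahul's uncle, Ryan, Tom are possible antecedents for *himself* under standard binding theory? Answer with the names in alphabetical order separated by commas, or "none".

Oscar's roommate

*himself* is a reflexive; Principle A requires it to be bound within its binding domain — the clause headed by 'convinced'.
— Oscar's roommate: subject of the clause headed by 'convinced'; c-commands the reflexive within its binding domain — allowed (Principle A).
— Rahul's uncle: subject of the clause headed by 'supposed'; c-commands the reflexive but lies outside its binding domain — cannot bind it (Principle A).
— Ryan: object of the clause headed by 'interviewed'; does not c-command the reflexive — cannot bind it (Principle A).
— Tom: possessor inside the subject DP of the clause headed by 'considered'; does not c-command the reflexive — cannot bind it (Principle A).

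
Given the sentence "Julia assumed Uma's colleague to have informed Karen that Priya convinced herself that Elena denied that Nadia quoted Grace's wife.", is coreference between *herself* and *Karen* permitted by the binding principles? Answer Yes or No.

No

*herself* is a reflexive; Principle A requires it to be bound within its binding domain — the clause headed by 'convinced'.
— Karen: object of the clause headed by 'informed'; c-commands the reflexive but lies outside its binding domain — cannot bind it (Principle A).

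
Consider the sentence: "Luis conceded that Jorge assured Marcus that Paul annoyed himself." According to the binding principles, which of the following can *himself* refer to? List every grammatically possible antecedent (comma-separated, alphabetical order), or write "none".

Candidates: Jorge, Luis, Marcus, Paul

Paul

*himself* is a reflexive; Principle A requires it to be bound within its binding domain — the clause headed by 'annoyed'.
— Jorge: subject of the clause headed by 'assured'; c-commands the reflexive but lies outside its binding domain — cannot bind it (Principle A).
— Luis: subject of the matrix clause; c-commands the reflexive but lies outside its binding domain — cannot bind it (Principle A).
— Marcus: object of the clause headed by 'assured'; c-commands the reflexive but lies outside its binding domain — cannot bind it (Principle A).
— Paul: subject of the clause headed by 'annoyed'; c-commands the reflexive within its binding domain — allowed (Principle A).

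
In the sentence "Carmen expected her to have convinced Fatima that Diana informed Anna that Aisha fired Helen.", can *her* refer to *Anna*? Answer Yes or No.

No

*her* is a pronoun; Principle B requires it to be free in its binding domain — the matrix clause.
— Anna: object of the clause headed by 'informed'; is c-commanded by the pronoun; coreference would bind this R-expression — blocked (Principle C).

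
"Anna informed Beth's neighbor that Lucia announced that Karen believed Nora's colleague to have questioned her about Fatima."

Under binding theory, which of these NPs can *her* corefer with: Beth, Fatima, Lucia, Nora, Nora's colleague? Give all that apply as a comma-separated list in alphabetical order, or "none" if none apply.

Beth, Lucia, Nora

*her* is a pronoun; Principle B requires it to be free in its binding domain — the clause headed by 'questioned'.
— Beth: possessor inside the object DP of the matrix clause; does not c-command the pronoun — Principle B does not apply; allowed.
— Fatima: second object of the clause headed by 'questioned'; is c-commanded by the pronoun; coreference would bind this R-expression — blocked (Principle C).
— Lucia: subject of the clause headed by 'announced'; c-commands the pronoun but lies outside its binding domain — allowed.
— Nora: possessor inside the subject DP of the clause headed by 'questioned'; does not c-command the pronoun — Principle B does not apply; allowed.
— Nora's colleague: subject of the clause headed by 'questioned'; c-commands the pronoun within its binding domain — blocked (Principle B).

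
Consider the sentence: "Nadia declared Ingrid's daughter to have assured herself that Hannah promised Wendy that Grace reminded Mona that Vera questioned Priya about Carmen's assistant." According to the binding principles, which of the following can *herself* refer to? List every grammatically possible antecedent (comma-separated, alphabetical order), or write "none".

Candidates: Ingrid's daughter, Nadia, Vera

Ingrid's daughter

*herself* is a reflexive; Principle A requires it to be bound within its binding domain — the clause headed by 'assured'.
— Ingrid's daughter: subject of the clause headed by 'assured'; c-commands the reflexive within its binding domain — allowed (Principle A).
— Nadia: subject of the matrix clause; c-commands the reflexive but lies outside its binding domain — cannot bind it (Principle A).
— Vera: subject of the clause headed by 'questioned'; does not c-command the reflexive — cannot bind it (Principle A).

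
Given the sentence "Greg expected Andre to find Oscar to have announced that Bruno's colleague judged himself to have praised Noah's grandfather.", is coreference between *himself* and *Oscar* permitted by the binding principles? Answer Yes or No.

*himself* is a reflexive; Principle A requires it to be bound within its binding domain — the clause headed by 'judged'.
— Oscar: subject of the clause headed by 'announced'; c-commands the reflexive but lies outside its binding domain — cannot bind it (Principle A).

No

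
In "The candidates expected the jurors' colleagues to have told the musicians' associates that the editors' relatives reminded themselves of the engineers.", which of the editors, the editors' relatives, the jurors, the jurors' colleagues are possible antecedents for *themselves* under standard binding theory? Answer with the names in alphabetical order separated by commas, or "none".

*themselves* is a reflexive; Principle A requires it to be bound within its binding domain — the clause headed by 'reminded'.
— the editors: possessor inside the subject DP of the clause headed by 'reminded'; does not c-command the reflexive — cannot bind it (Principle A).
— the editors' relatives: subject of the clause headed by 'reminded'; c-commands the reflexive within its binding domain — allowed (Principle A).
— the jurors: possessor inside the subject DP of the clause headed by 'told'; does not c-command the reflexive — cannot bind it (Principle A).
— the jurors' colleagues: subject of the clause headed by 'told'; c-commands the reflexive but lies outside its binding domain — cannot bind it (Principle A).

the editors' relatives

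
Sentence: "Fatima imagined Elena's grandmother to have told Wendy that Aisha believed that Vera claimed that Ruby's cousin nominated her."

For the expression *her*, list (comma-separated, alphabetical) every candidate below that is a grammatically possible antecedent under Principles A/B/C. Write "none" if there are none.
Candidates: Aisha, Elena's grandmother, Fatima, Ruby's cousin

Aisha, Elena's grandmother, Fatima

*her* is a pronoun; Principle B requires it to be free in its binding domain — the clause headed by 'nominated'.
— Aisha: subject of the clause headed by 'believed'; c-commands the pronoun but lies outside its binding domain — allowed.
— Elena's grandmother: subject of the clause headed by 'told'; c-commands the pronoun but lies outside its binding domain — allowed.
— Fatima: subject of the matrix clause; c-commands the pronoun but lies outside its binding domain — allowed.
— Ruby's cousin: subject of the clause headed by 'nominated'; c-commands the pronoun within its binding domain — blocked (Principle B).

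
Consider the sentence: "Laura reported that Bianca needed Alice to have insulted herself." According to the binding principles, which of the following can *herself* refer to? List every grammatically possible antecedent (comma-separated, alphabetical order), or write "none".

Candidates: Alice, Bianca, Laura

Alice

*herself* is a reflexive; Principle A requires it to be bound within its binding domain — the clause headed by 'insulted'.
— Alice: subject of the clause headed by 'insulted'; c-commands the reflexive within its binding domain — allowed (Principle A).
— Bianca: subject of the clause headed by 'needed'; c-commands the reflexive but lies outside its binding domain — cannot bind it (Principle A).
— Laura: subject of the matrix clause; c-commands the reflexive but lies outside its binding domain — cannot bind it (Principle A).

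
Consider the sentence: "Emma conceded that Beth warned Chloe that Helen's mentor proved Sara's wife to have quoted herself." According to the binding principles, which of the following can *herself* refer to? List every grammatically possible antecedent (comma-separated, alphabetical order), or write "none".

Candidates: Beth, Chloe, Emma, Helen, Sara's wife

Sara's wife

*herself* is a reflexive; Principle A requires it to be bound within its binding domain — the clause headed by 'quoted'.
— Beth: subject of the clause headed by 'warned'; c-commands the reflexive but lies outside its binding domain — cannot bind it (Principle A).
— Chloe: object of the clause headed by 'warned'; c-commands the reflexive but lies outside its binding domain — cannot bind it (Principle A).
— Emma: subject of the matrix clause; c-commands the reflexive but lies outside its binding domain — cannot bind it (Principle A).
— Helen: possessor inside the subject DP of the clause headed by 'proved'; does not c-command the reflexive — cannot bind it (Principle A).
— Sara's wife: subject of the clause headed by 'quoted'; c-commands the reflexive within its binding domain — allowed (Principle A).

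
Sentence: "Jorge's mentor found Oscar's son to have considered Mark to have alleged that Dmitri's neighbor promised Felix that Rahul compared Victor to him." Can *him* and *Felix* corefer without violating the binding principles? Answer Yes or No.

Yes

*Felix* is an R-expression; Principle C requires it to be free (not bound by any c-commanding expression).
— him: second object of the clause headed by 'compared'; the pronoun does not c-command the R-expression — coreference allowed.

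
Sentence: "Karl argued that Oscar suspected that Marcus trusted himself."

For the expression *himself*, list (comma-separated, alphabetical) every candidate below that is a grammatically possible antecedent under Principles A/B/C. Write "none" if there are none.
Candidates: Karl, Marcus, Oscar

*himself* is a reflexive; Principle A requires it to be bound within its binding domain — the clause headed by 'trusted'.
— Karl: subject of the matrix clause; c-commands the reflexive but lies outside its binding domain — cannot bind it (Principle A).
— Marcus: subject of the clause headed by 'trusted'; c-commands the reflexive within its binding domain — allowed (Principle A).
— Oscar: subject of the clause headed by 'suspected'; c-commands the reflexive but lies outside its binding domain — cannot bind it (Principle A).

Marcus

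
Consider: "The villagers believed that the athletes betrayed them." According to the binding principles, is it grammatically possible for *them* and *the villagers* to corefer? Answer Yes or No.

*them* is a pronoun; Principle B requires it to be free in its binding domain — the clause headed by 'betrayed'.
— the villagers: subject of the matrix clause; c-commands the pronoun but lies outside its binding domain — allowed.

Yes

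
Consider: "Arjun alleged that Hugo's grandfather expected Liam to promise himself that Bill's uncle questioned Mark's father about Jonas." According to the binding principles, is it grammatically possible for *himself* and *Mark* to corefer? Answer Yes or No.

No

*himself* is a reflexive; Principle A requires it to be bound within its binding domain — the clause headed by 'promise'.
— Mark: possessor inside the object DP of the clause headed by 'questioned'; does not c-command the reflexive — cannot bind it (Principle A).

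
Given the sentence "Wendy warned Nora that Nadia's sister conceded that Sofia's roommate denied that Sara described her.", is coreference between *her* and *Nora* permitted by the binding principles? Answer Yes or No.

*her* is a pronoun; Principle B requires it to be free in its binding domain — the clause headed by 'described'.
— Nora: object of the matrix clause; c-commands the pronoun but lies outside its binding domain — allowed.

Yes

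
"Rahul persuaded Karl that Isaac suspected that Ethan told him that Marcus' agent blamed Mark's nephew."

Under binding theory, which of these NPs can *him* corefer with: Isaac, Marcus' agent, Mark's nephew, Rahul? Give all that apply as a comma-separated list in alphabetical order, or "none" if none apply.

*him* is a pronoun; Principle B requires it to be free in its binding domain — the clause headed by 'told'.
— Isaac: subject of the clause headed by 'suspected'; c-commands the pronoun but lies outside its binding domain — allowed.
— Marcus' agent: subject of the clause headed by 'blamed'; is c-commanded by the pronoun; coreference would bind this R-expression — blocked (Principle C).
— Mark's nephew: object of the clause headed by 'blamed'; is c-commanded by the pronoun; coreference would bind this R-expression — blocked (Principle C).
— Rahul: subject of the matrix clause; c-commands the pronoun but lies outside its binding domain — allowed.

Isaac, Rahul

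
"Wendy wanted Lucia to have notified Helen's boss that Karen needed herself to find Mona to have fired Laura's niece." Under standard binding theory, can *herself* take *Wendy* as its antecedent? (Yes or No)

*herself* is a reflexive; Principle A requires it to be bound within its binding domain — the clause headed by 'needed'.
— Wendy: subject of the matrix clause; c-commands the reflexive but lies outside its binding domain — cannot bind it (Principle A).

No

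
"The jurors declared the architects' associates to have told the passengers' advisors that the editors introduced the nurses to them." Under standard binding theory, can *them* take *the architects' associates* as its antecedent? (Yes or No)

*them* is a pronoun; Principle B requires it to be free in its binding domain — the clause headed by 'introduced'.
— the architects' associates: subject of the clause headed by 'told'; c-commands the pronoun but lies outside its binding domain — allowed.

Yes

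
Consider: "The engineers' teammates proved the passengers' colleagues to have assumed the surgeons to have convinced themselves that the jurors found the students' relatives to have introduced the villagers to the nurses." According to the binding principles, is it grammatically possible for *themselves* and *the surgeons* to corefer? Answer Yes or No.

Yes

*themselves* is a reflexive; Principle A requires it to be bound within its binding domain — the clause headed by 'convinced'.
— the surgeons: subject of the clause headed by 'convinced'; c-commands the reflexive within its binding domain — allowed (Principle A).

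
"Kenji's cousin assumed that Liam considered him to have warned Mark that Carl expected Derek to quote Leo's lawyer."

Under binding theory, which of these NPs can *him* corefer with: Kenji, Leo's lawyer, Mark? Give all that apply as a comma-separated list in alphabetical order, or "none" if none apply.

*him* is a pronoun; Principle B requires it to be free in its binding domain — the clause headed by 'considered'.
— Kenji: possessor inside the subject DP of the matrix clause; does not c-command the pronoun — Principle B does not apply; allowed.
— Leo's lawyer: object of the clause headed by 'quote'; is c-commanded by the pronoun; coreference would bind this R-expression — blocked (Principle C).
— Mark: object of the clause headed by 'warned'; is c-commanded by the pronoun; coreference would bind this R-expression — blocked (Principle C).

Kenji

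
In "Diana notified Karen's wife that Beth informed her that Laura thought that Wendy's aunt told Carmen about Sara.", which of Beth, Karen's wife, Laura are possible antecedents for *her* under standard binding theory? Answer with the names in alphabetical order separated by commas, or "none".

*her* is a pronoun; Principle B requires it to be free in its binding domain — the clause headed by 'informed'.
— Beth: subject of the clause headed by 'informed'; c-commands the pronoun within its binding domain — blocked (Principle B).
— Karen's wife: object of the matrix clause; c-commands the pronoun but lies outside its binding domain — allowed.
— Laura: subject of the clause headed by 'thought'; is c-commanded by the pronoun; coreference would bind this R-expression — blocked (Principle C).

Karen's wife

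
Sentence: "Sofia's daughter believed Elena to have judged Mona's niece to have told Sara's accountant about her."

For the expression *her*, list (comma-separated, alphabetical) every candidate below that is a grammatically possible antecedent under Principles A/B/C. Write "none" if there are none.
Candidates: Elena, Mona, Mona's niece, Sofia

*her* is a pronoun; Principle B requires it to be free in its binding domain — the clause headed by 'told'.
— Elena: subject of the clause headed by 'judged'; c-commands the pronoun but lies outside its binding domain — allowed.
— Mona: possessor inside the subject DP of the clause headed by 'told'; does not c-command the pronoun — Principle B does not apply; allowed.
— Mona's niece: subject of the clause headed by 'told'; c-commands the pronoun within its binding domain — blocked (Principle B).
— Sofia: possessor inside the subject DP of the matrix clause; does not c-command the pronoun — Principle B does not apply; allowed.

Elena, Mona, Sofia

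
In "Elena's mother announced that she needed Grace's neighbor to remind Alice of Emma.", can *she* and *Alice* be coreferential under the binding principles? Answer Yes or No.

*Alice* is an R-expression; Principle C requires it to be free (not bound by any c-commanding expression).
— she: subject of the clause headed by 'needed'; the pronoun c-commands the R-expression — coreference blocked (Principle C).

No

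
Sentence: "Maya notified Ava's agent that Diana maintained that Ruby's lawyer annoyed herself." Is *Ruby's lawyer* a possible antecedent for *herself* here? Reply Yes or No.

Yes

*herself* is a reflexive; Principle A requires it to be bound within its binding domain — the clause headed by 'annoyed'.
— Ruby's lawyer: subject of the clause headed by 'annoyed'; c-commands the reflexive within its binding domain — allowed (Principle A).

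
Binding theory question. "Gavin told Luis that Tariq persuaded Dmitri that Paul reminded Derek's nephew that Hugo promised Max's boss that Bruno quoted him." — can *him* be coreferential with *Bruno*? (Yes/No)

No

*him* is a pronoun; Principle B requires it to be free in its binding domain — the clause headed by 'quoted'.
— Bruno: subject of the clause headed by 'quoted'; c-commands the pronoun within its binding domain — blocked (Principle B).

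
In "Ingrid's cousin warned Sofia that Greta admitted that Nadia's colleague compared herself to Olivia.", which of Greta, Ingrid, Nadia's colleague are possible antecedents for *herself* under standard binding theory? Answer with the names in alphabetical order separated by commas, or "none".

Nadia's colleague

*herself* is a reflexive; Principle A requires it to be bound within its binding domain — the clause headed by 'compared'.
— Greta: subject of the clause headed by 'admitted'; c-commands the reflexive but lies outside its binding domain — cannot bind it (Principle A).
— Ingrid: possessor inside the subject DP of the matrix clause; does not c-command the reflexive — cannot bind it (Principle A).
— Nadia's colleague: subject of the clause headed by 'compared'; c-commands the reflexive within its binding domain — allowed (Principle A).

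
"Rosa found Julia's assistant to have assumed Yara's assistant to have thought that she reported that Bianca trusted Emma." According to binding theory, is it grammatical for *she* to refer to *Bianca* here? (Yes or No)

No

*Bianca* is an R-expression; Principle C requires it to be free (not bound by any c-commanding expression).
— she: subject of the clause headed by 'reported'; the pronoun c-commands the R-expression — coreference blocked (Principle C).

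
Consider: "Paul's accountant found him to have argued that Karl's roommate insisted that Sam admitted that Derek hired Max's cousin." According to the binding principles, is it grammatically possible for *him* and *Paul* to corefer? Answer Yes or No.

Yes

*him* is a pronoun; Principle B requires it to be free in its binding domain — the matrix clause.
— Paul: possessor inside the subject DP of the matrix clause; does not c-command the pronoun — Principle B does not apply; allowed.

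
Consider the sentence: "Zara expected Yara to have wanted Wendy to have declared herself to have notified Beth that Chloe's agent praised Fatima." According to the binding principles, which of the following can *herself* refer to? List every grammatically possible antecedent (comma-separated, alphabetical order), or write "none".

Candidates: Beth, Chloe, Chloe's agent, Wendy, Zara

*herself* is a reflexive; Principle A requires it to be bound within its binding domain — the clause headed by 'declared'.
— Beth: object of the clause headed by 'notified'; does not c-command the reflexive — cannot bind it (Principle A).
— Chloe: possessor inside the subject DP of the clause headed by 'praised'; does not c-command the reflexive — cannot bind it (Principle A).
— Chloe's agent: subject of the clause headed by 'praised'; does not c-command the reflexive — cannot bind it (Principle A).
— Wendy: subject of the clause headed by 'declared'; c-commands the reflexive within its binding domain — allowed (Principle A).
— Zara: subject of the matrix clause; c-commands the reflexive but lies outside its binding domain — cannot bind it (Principle A).

Wendy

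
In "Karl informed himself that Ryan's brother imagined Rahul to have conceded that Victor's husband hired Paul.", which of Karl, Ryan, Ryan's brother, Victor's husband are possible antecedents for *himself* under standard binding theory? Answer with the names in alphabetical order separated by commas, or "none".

*himself* is a reflexive; Principle A requires it to be bound within its binding domain — the matrix clause.
— Karl: subject of the matrix clause; c-commands the reflexive within its binding domain — allowed (Principle A).
— Ryan: possessor inside the subject DP of the clause headed by 'imagined'; does not c-command the reflexive — cannot bind it (Principle A).
— Ryan's brother: subject of the clause headed by 'imagined'; does not c-command the reflexive — cannot bind it (Principle A).
— Victor's husband: subject of the clause headed by 'hired'; does not c-command the reflexive — cannot bind it (Principle A).

Karl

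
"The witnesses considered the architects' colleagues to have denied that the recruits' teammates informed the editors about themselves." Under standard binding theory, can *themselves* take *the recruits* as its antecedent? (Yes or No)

*themselves* is a reflexive; Principle A requires it to be bound within its binding domain — the clause headed by 'informed'.
— the recruits: possessor inside the subject DP of the clause headed by 'informed'; does not c-command the reflexive — cannot bind it (Principle A).

No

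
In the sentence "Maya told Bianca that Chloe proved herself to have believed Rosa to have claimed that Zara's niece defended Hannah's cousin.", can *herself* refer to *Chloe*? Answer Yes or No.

Yes

*herself* is a reflexive; Principle A requires it to be bound within its binding domain — the clause headed by 'proved'.
— Chloe: subject of the clause headed by 'proved'; c-commands the reflexive within its binding domain — allowed (Principle A).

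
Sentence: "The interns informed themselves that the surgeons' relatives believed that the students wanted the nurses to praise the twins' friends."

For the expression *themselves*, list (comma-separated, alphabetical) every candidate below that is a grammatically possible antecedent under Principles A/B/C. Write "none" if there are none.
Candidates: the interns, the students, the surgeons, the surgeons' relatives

*themselves* is a reflexive; Principle A requires it to be bound within its binding domain — the matrix clause.
— the interns: subject of the matrix clause; c-commands the reflexive within its binding domain — allowed (Principle A).
— the students: subject of the clause headed by 'wanted'; does not c-command the reflexive — cannot bind it (Principle A).
— the surgeons: possessor inside the subject DP of the clause headed by 'believed'; does not c-command the reflexive — cannot bind it (Principle A).
— the surgeons' relatives: subject of the clause headed by 'believed'; does not c-command the reflexive — cannot bind it (Principle A).

the interns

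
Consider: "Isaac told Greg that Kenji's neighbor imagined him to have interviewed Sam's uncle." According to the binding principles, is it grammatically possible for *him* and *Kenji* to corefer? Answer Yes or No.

*him* is a pronoun; Principle B requires it to be free in its binding domain — the clause headed by 'imagined'.
— Kenji: possessor inside the subject DP of the clause headed by 'imagined'; does not c-command the pronoun — Principle B does not apply; allowed.

Yes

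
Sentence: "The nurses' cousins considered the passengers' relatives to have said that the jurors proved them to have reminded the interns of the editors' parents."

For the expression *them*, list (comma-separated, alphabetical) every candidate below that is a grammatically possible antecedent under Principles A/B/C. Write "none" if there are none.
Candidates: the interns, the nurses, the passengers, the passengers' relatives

*them* is a pronoun; Principle B requires it to be free in its binding domain — the clause headed by 'proved'.
— the interns: object of the clause headed by 'reminded'; is c-commanded by the pronoun; coreference would bind this R-expression — blocked (Principle C).
— the nurses: possessor inside the subject DP of the matrix clause; does not c-command the pronoun — Principle B does not apply; allowed.
— the passengers: possessor inside the subject DP of the clause headed by 'said'; does not c-command the pronoun — Principle B does not apply; allowed.
— the passengers' relatives: subject of the clause headed by 'said'; c-commands the pronoun but lies outside its binding domain — allowed.

the nurses, the passengers, the passengers' relatives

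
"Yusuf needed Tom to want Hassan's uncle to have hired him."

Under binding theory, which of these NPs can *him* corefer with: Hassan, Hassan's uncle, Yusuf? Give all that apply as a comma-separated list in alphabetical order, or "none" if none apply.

*him* is a pronoun; Principle B requires it to be free in its binding domain — the clause headed by 'hired'.
— Hassan: possessor inside the subject DP of the clause headed by 'hired'; does not c-command the pronoun — Principle B does not apply; allowed.
— Hassan's uncle: subject of the clause headed by 'hired'; c-commands the pronoun within its binding domain — blocked (Principle B).
— Yusuf: subject of the matrix clause; c-commands the pronoun but lies outside its binding domain — allowed.

Hassan, Yusuf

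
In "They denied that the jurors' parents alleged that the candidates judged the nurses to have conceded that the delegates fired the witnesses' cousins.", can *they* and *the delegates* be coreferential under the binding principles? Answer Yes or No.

*the delegates* is an R-expression; Principle C requires it to be free (not bound by any c-commanding expression).
— they: subject of the matrix clause; the pronoun c-commands the R-expression — coreference blocked (Principle C).

No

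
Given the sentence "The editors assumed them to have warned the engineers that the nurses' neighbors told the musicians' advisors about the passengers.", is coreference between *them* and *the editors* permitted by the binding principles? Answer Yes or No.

No

*them* is a pronoun; Principle B requires it to be free in its binding domain — the matrix clause.
— the editors: subject of the matrix clause; c-commands the pronoun within its binding domain — blocked (Principle B).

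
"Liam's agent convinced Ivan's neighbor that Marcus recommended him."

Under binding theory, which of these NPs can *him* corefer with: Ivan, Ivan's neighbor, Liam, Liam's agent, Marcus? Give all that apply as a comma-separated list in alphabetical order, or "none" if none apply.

*him* is a pronoun; Principle B requires it to be free in its binding domain — the clause headed by 'recommended'.
— Ivan: possessor inside the object DP of the matrix clause; does not c-command the pronoun — Principle B does not apply; allowed.
— Ivan's neighbor: object of the matrix clause; c-commands the pronoun but lies outside its binding domain — allowed.
— Liam: possessor inside the subject DP of the matrix clause; does not c-command the pronoun — Principle B does not apply; allowed.
— Liam's agent: subject of the matrix clause; c-commands the pronoun but lies outside its binding domain — allowed.
— Marcus: subject of the clause headed by 'recommended'; c-commands the pronoun within its binding domain — blocked (Principle B).

Ivan, Ivan's neighbor, Liam, Liam's agent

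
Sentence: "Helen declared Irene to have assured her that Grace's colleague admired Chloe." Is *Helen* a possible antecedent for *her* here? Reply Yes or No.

Yes

*her* is a pronoun; Principle B requires it to be free in its binding domain — the clause headed by 'assured'.
— Helen: subject of the matrix clause; c-commands the pronoun but lies outside its binding domain — allowed.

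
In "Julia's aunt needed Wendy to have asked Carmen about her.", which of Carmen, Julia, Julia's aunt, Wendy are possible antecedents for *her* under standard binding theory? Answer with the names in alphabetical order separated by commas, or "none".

Julia, Julia's aunt

*her* is a pronoun; Principle B requires it to be free in its binding domain — the clause headed by 'asked'.
— Carmen: object of the clause headed by 'asked'; c-commands the pronoun within its binding domain — blocked (Principle B).
— Julia: possessor inside the subject DP of the matrix clause; does not c-command the pronoun — Principle B does not apply; allowed.
— Julia's aunt: subject of the matrix clause; c-commands the pronoun but lies outside its binding domain — allowed.
— Wendy: subject of the clause headed by 'asked'; c-commands the pronoun within its binding domain — blocked (Principle B).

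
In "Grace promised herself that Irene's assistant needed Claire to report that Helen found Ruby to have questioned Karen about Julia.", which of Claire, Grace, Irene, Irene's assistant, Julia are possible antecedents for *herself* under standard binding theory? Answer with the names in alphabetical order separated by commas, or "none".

Grace

*herself* is a reflexive; Principle A requires it to be bound within its binding domain — the matrix clause.
— Claire: subject of the clause headed by 'report'; does not c-command the reflexive — cannot bind it (Principle A).
— Grace: subject of the matrix clause; c-commands the reflexive within its binding domain — allowed (Principle A).
— Irene: possessor inside the subject DP of the clause headed by 'needed'; does not c-command the reflexive — cannot bind it (Principle A).
— Irene's assistant: subject of the clause headed by 'needed'; does not c-command the reflexive — cannot bind it (Principle A).
— Julia: second object of the clause headed by 'questioned'; does not c-command the reflexive — cannot bind it (Principle A).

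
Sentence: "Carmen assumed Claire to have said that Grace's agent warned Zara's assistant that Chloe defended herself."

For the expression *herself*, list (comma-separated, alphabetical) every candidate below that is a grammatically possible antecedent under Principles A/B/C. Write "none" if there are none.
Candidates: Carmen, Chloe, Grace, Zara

*herself* is a reflexive; Principle A requires it to be bound within its binding domain — the clause headed by 'defended'.
— Carmen: subject of the matrix clause; c-commands the reflexive but lies outside its binding domain — cannot bind it (Principle A).
— Chloe: subject of the clause headed by 'defended'; c-commands the reflexive within its binding domain — allowed (Principle A).
— Grace: possessor inside the subject DP of the clause headed by 'warned'; does not c-command the reflexive — cannot bind it (Principle A).
— Zara: possessor inside the object DP of the clause headed by 'warned'; does not c-command the reflexive — cannot bind it (Principle A).

Chloe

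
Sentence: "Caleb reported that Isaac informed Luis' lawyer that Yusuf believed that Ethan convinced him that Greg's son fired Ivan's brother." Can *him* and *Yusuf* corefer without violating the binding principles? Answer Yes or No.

Yes

*Yusuf* is an R-expression; Principle C requires it to be free (not bound by any c-commanding expression).
— him: object of the clause headed by 'convinced'; the pronoun does not c-command the R-expression — coreference allowed.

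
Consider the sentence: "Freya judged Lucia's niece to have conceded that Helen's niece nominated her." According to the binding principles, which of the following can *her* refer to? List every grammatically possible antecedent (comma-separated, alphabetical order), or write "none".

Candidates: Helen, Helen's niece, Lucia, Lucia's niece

Helen, Lucia, Lucia's niece

*her* is a pronoun; Principle B requires it to be free in its binding domain — the clause headed by 'nominated'.
— Helen: possessor inside the subject DP of the clause headed by 'nominated'; does not c-command the pronoun — Principle B does not apply; allowed.
— Helen's niece: subject of the clause headed by 'nominated'; c-commands the pronoun within its binding domain — blocked (Principle B).
— Lucia: possessor inside the subject DP of the clause headed by 'conceded'; does not c-command the pronoun — Principle B does not apply; allowed.
— Lucia's niece: subject of the clause headed by 'conceded'; c-commands the pronoun but lies outside its binding domain — allowed.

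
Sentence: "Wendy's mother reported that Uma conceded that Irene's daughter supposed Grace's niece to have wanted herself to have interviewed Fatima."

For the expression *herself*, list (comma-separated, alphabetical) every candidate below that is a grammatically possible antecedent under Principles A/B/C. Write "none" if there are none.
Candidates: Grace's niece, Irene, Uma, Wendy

*herself* is a reflexive; Principle A requires it to be bound within its binding domain — the clause headed by 'wanted'.
— Grace's niece: subject of the clause headed by 'wanted'; c-commands the reflexive within its binding domain — allowed (Principle A).
— Irene: possessor inside the subject DP of the clause headed by 'supposed'; does not c-command the reflexive — cannot bind it (Principle A).
— Uma: subject of the clause headed by 'conceded'; c-commands the reflexive but lies outside its binding domain — cannot bind it (Principle A).
— Wendy: possessor inside the subject DP of the matrix clause; does not c-command the reflexive — cannot bind it (Principle A).

Grace's niece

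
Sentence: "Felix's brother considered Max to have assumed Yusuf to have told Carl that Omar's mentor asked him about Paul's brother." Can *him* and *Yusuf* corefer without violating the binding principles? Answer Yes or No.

Yes

*Yusuf* is an R-expression; Principle C requires it to be free (not bound by any c-commanding expression).
— him: object of the clause headed by 'asked'; the pronoun does not c-command the R-expression — coreference allowed.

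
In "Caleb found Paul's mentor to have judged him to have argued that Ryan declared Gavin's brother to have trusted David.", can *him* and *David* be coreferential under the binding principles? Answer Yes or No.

*David* is an R-expression; Principle C requires it to be free (not bound by any c-commanding expression).
— him: subject of the clause headed by 'argued'; the pronoun c-commands the R-expression — coreference blocked (Principle C).

No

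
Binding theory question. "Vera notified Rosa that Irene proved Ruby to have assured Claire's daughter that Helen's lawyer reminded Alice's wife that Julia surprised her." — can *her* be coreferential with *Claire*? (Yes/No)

*her* is a pronoun; Principle B requires it to be free in its binding domain — the clause headed by 'surprised'.
— Claire: possessor inside the object DP of the clause headed by 'assured'; does not c-command the pronoun — Principle B does not apply; allowed.

Yes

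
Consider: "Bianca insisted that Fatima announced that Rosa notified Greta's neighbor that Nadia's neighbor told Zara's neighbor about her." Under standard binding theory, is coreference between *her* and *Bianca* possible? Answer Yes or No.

*Bianca* is an R-expression; Principle C requires it to be free (not bound by any c-commanding expression).
— her: second object of the clause headed by 'told'; the pronoun does not c-command the R-expression — coreference allowed.

Yes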